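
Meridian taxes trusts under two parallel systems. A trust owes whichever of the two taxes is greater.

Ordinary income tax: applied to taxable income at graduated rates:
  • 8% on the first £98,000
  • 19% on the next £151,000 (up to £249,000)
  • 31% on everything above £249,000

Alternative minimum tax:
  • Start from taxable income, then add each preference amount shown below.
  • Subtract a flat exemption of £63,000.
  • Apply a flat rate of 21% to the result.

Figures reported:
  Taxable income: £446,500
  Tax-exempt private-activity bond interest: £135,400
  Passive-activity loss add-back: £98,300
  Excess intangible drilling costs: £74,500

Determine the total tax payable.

£145,257

Ordinary income tax:
  £98,000 × 8% = £7,840
  £151,000 × 19% = £28,690
  £197,500 × 31% = £61,225
  → £97,755

Alternative minimum tax:
  Adjusted income: £446,500 + £135,400 + £98,300 + £74,500 = £754,700
  Less exemption £63,000 → base £691,700
  £691,700 × 21% = £145,257

£145,257 > £97,755, so the alternative minimum tax is the binding amount.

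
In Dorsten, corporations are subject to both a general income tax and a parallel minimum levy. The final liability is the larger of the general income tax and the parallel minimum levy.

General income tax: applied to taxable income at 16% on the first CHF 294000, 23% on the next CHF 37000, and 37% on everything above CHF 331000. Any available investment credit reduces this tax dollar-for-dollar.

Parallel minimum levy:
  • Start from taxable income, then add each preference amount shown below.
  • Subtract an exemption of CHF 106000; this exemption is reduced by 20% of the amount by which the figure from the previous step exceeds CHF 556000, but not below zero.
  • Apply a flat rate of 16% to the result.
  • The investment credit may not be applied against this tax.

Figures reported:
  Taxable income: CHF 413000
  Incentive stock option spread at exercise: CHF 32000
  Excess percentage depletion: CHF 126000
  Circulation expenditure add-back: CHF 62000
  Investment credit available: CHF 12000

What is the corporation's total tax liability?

CHF 86784

Parallel minimum levy:
  Adjusted income: CHF 413000 + CHF 32000 + CHF 126000 + CHF 62000 = CHF 633000
  Exemption: CHF 106000 − 20% × (CHF 633000 − CHF 556000) = CHF 106000 − CHF 15400 = CHF 90600
  Base: CHF 633000 − CHF 90600 = CHF 542400
  CHF 542400 × 16% = CHF 86784

General income tax:
  CHF 294000 × 16% = CHF 47040
  CHF 37000 × 23% = CHF 8510
  CHF 82000 × 37% = CHF 30340
  → CHF 85890
  Less investment credit CHF 12000 → CHF 73890

CHF 86784 > CHF 73890, so the parallel minimum levy is the binding amount.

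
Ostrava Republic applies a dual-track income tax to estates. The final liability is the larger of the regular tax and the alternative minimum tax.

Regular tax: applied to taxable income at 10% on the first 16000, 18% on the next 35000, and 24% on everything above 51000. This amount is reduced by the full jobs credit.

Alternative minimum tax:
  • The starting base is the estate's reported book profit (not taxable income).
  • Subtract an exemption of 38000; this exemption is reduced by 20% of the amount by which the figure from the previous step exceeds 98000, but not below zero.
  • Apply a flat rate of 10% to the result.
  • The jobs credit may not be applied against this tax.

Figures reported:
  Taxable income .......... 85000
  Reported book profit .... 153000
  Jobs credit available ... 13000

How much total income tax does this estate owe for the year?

Regular tax:
  16000 × 10% = 1600
  35000 × 18% = 6300
  34000 × 24% = 8160
  → 16060
  Less jobs credit 13000 → 3060

Alternative minimum tax:
  Base (reported book profit): 153000
  Exemption: 38000 − 20% × (153000 − 98000) = 38000 − 11000 = 27000
  Base: 153000 − 27000 = 126000
  126000 × 10% = 12600

12600 > 3060, so the alternative minimum tax is the binding amount.

12600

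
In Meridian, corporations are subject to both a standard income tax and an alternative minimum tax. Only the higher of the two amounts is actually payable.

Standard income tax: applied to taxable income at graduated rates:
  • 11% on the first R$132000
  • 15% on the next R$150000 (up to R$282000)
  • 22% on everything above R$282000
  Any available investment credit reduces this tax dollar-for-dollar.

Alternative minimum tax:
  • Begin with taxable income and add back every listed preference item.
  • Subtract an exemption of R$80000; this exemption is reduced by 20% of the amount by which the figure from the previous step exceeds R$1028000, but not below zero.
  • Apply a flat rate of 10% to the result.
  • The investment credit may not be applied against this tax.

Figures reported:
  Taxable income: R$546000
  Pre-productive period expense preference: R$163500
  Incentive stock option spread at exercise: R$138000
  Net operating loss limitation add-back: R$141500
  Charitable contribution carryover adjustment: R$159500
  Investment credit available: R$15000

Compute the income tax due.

R$109260

Standard income tax:
  R$132000 × 11% = R$14520
  R$150000 × 15% = R$22500
  R$264000 × 22% = R$58080
  → R$95100
  Less investment credit R$15000 → R$80100

Alternative minimum tax:
  Adjusted income: R$546000 + R$163500 + R$138000 + R$141500 + R$159500 = R$1148500
  Exemption: R$80000 − 20% × (R$1148500 − R$1028000) = R$80000 − R$24100 = R$55900
  Base: R$1148500 − R$55900 = R$1092600
  R$1092600 × 10% = R$109260

R$109260 > R$80100, so the alternative minimum tax is the binding amount.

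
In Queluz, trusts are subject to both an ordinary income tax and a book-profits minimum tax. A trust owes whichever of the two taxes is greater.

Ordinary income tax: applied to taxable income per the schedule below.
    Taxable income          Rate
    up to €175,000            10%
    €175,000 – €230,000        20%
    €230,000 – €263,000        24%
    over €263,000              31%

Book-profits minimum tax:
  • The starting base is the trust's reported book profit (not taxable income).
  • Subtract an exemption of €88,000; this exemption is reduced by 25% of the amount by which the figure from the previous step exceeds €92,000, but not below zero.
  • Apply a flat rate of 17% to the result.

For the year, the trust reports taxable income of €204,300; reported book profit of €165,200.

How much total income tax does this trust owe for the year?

€23,360

Ordinary income tax:
  €175,000 × 10% = €17,500
  €29,300 × 20% = €5,860
  → €23,360

Book-profits minimum tax:
  Base (reported book profit): €165,200
  Exemption: €88,000 − 25% × (€165,200 − €92,000) = €88,000 − €18,300 = €69,700
  Base: €165,200 − €69,700 = €95,500
  €95,500 × 17% = €16,235

€23,360 > €16,235, so the ordinary income tax governs.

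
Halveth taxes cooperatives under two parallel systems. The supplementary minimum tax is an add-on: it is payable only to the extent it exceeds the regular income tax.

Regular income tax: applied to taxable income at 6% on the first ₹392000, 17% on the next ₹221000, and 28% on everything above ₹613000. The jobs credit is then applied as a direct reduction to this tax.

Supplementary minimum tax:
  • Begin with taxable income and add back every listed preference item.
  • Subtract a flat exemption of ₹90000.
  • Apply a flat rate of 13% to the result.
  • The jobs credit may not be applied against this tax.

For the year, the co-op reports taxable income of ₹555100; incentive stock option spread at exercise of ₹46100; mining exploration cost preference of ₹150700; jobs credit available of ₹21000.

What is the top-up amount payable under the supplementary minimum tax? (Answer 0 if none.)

Supplementary minimum tax:
  Adjusted income: ₹555100 + ₹46100 + ₹150700 = ₹751900
  Less exemption ₹90000 → base ₹661900
  ₹661900 × 13% = ₹86047

Regular income tax:
  ₹392000 × 6% = ₹23520
  ₹163100 × 17% = ₹27727
  → ₹51247
  Less jobs credit ₹21000 → ₹30247

Excess of supplementary minimum tax over regular income tax: ₹86047 − ₹30247 = ₹55800.

₹55800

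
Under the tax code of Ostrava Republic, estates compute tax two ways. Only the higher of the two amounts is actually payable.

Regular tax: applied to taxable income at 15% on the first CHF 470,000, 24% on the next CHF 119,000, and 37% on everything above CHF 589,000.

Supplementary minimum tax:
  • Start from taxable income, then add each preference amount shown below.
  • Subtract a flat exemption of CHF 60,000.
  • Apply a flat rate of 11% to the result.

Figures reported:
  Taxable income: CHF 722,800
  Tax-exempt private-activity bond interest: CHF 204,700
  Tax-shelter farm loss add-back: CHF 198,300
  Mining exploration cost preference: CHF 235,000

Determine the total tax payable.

CHF 148,566

Regular tax:
  CHF 470,000 × 15% = CHF 70,500
  CHF 119,000 × 24% = CHF 28,560
  CHF 133,800 × 37% = CHF 49,506
  → CHF 148,566

Supplementary minimum tax:
  Adjusted income: CHF 722,800 + CHF 204,700 + CHF 198,300 + CHF 235,000 = CHF 1,360,800
  Less exemption CHF 60,000 → base CHF 1,300,800
  CHF 1,300,800 × 11% = CHF 143,088

CHF 148,566 > CHF 143,088, so the regular tax governs.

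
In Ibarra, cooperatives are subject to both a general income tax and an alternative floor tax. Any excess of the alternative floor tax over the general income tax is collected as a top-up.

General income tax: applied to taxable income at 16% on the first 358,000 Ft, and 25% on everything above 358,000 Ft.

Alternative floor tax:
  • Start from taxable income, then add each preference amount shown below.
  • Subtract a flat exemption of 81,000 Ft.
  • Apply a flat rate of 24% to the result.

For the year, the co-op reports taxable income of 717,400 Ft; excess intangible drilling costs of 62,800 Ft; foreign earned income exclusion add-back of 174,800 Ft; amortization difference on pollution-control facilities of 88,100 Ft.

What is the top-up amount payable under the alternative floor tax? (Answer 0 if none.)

83,774 Ft

Alternative floor tax:
  Adjusted income: 717,400 Ft + 62,800 Ft + 174,800 Ft + 88,100 Ft = 1,043,100 Ft
  Less exemption 81,000 Ft → base 962,100 Ft
  962,100 Ft × 24% = 230,904 Ft

General income tax:
  358,000 Ft × 16% = 57,280 Ft
  359,400 Ft × 25% = 89,850 Ft
  → 147,130 Ft

Excess of alternative floor tax over general income tax: 230,904 Ft − 147,130 Ft = 83,774 Ft.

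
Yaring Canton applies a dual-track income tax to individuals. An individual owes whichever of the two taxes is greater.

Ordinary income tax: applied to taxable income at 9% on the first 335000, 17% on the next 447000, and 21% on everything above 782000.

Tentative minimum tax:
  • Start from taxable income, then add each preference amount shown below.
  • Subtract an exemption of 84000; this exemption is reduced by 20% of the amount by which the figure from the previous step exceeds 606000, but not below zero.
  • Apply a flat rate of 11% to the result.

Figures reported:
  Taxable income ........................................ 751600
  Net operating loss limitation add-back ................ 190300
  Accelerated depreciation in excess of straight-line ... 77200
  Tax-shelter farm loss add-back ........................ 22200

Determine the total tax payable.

Ordinary income tax:
  335000 × 9% = 30150
  416600 × 17% = 70822
  → 100972

Tentative minimum tax:
  Adjusted income: 751600 + 190300 + 77200 + 22200 = 1041300
  Exemption: 20% × (1041300 − 606000) = 87060 ≥ 84000, so the exemption is fully phased out
  Base: 1041300 − 0 = 1041300
  1041300 × 11% = 114543

114543 > 100972, so the tentative minimum tax is the binding amount.

114543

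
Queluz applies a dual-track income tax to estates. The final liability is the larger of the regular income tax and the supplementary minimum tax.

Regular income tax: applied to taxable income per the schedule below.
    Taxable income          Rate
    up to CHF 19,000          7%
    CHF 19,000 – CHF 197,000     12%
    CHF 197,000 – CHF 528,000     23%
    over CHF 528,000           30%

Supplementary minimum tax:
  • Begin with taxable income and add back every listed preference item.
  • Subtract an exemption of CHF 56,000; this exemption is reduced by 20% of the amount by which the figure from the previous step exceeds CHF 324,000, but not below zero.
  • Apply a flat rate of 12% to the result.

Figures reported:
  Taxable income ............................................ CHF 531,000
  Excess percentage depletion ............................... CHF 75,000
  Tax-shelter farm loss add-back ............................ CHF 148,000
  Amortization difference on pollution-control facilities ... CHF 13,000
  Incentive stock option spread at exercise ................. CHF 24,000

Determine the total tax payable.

CHF 99,720

Regular income tax:
  CHF 19,000 × 7% = CHF 1,330
  CHF 178,000 × 12% = CHF 21,360
  CHF 331,000 × 23% = CHF 76,130
  CHF 3,000 × 30% = CHF 900
  → CHF 99,720

Supplementary minimum tax:
  Adjusted income: CHF 531,000 + CHF 75,000 + CHF 148,000 + CHF 13,000 + CHF 24,000 = CHF 791,000
  Exemption: 20% × (CHF 791,000 − CHF 324,000) = CHF 93,400 ≥ CHF 56,000, so the exemption is fully phased out
  Base: CHF 791,000 − CHF 0 = CHF 791,000
  CHF 791,000 × 12% = CHF 94,920

CHF 99,720 > CHF 94,920, so the regular income tax governs.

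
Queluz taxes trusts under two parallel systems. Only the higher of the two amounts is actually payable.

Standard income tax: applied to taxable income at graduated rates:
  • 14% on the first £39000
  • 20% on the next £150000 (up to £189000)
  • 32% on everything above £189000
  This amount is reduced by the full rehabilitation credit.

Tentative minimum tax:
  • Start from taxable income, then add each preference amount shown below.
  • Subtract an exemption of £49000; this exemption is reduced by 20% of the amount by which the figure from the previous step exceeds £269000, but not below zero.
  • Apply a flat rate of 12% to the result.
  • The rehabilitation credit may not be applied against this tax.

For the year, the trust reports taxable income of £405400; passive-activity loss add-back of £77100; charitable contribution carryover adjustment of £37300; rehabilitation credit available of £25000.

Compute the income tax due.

Tentative minimum tax:
  Adjusted income: £405400 + £77100 + £37300 = £519800
  Exemption: 20% × (£519800 − £269000) = £50160 ≥ £49000, so the exemption is fully phased out
  Base: £519800 − £0 = £519800
  £519800 × 12% = £62376

Standard income tax:
  £39000 × 14% = £5460
  £150000 × 20% = £30000
  £216400 × 32% = £69248
  → £104708
  Less rehabilitation credit £25000 → £79708

£79708 > £62376, so the standard income tax governs.

£79708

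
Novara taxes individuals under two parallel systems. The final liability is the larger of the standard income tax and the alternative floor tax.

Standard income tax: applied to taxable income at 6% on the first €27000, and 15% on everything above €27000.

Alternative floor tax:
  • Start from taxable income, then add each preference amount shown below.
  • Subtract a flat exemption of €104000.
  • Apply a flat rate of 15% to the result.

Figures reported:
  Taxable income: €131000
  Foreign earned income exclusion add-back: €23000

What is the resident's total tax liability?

€17220

Alternative floor tax:
  Adjusted income: €131000 + €23000 = €154000
  Less exemption €104000 → base €50000
  €50000 × 15% = €7500

Standard income tax:
  €27000 × 6% = €1620
  €104000 × 15% = €15600
  → €17220

€17220 > €7500, so the standard income tax governs.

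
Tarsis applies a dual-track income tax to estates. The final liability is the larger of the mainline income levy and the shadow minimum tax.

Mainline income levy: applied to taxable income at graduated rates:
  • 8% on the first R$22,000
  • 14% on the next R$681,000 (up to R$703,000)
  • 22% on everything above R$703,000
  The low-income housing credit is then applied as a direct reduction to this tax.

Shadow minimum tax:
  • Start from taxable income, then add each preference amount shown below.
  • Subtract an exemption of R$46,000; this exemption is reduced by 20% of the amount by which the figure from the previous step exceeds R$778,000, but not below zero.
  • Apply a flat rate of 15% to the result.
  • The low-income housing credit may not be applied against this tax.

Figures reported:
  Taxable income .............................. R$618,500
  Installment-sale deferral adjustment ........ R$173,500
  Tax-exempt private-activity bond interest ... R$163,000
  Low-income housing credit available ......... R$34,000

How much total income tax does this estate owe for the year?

R$141,660

Shadow minimum tax:
  Adjusted income: R$618,500 + R$173,500 + R$163,000 = R$955,000
  Exemption: R$46,000 − 20% × (R$955,000 − R$778,000) = R$46,000 − R$35,400 = R$10,600
  Base: R$955,000 − R$10,600 = R$944,400
  R$944,400 × 15% = R$141,660

Mainline income levy:
  R$22,000 × 8% = R$1,760
  R$596,500 × 14% = R$83,510
  → R$85,270
  Less low-income housing credit R$34,000 → R$51,270

R$141,660 > R$51,270, so the shadow minimum tax is the binding amount.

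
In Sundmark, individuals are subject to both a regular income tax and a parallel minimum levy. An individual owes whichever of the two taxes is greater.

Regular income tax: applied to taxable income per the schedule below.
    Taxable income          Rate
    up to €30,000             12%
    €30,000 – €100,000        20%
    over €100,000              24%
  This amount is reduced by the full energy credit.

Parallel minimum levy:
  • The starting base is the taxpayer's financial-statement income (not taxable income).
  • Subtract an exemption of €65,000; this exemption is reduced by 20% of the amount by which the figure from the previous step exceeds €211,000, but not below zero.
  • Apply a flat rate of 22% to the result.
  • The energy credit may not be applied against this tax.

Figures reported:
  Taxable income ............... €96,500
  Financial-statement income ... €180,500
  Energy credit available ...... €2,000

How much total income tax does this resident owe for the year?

€25,410

Parallel minimum levy:
  Base (financial-statement income): €180,500
  Exemption: €180,500 ≤ €211,000, so full €65,000 applies
  Base: €180,500 − €65,000 = €115,500
  €115,500 × 22% = €25,410

Regular income tax:
  €30,000 × 12% = €3,600
  €66,500 × 20% = €13,300
  → €16,900
  Less energy credit €2,000 → €14,900

€25,410 > €14,900, so the parallel minimum levy is the binding amount.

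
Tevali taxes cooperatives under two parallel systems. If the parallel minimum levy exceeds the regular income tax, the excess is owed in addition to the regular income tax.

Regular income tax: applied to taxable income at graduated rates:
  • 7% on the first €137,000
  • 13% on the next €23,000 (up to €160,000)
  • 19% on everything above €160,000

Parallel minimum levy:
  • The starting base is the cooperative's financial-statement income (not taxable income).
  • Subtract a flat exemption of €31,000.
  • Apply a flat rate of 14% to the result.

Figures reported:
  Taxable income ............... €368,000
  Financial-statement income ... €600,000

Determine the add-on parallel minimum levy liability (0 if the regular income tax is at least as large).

€27,560

Regular income tax:
  €137,000 × 7% = €9,590
  €23,000 × 13% = €2,990
  €208,000 × 19% = €39,520
  → €52,100

Parallel minimum levy:
  Base (financial-statement income): €600,000
  Less exemption €31,000 → base €569,000
  €569,000 × 14% = €79,660

Excess of parallel minimum levy over regular income tax: €79,660 − €52,100 = €27,560.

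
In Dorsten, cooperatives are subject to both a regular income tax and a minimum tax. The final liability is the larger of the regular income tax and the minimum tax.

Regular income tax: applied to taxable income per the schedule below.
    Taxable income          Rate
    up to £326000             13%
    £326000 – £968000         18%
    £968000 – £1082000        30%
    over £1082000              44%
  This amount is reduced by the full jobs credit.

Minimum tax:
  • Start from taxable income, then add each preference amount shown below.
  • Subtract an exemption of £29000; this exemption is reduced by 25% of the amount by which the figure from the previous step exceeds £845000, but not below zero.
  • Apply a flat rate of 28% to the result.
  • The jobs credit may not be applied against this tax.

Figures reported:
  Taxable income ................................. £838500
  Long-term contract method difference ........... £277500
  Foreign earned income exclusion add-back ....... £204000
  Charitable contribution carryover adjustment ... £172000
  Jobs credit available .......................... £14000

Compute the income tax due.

£417760

Regular income tax:
  £326000 × 13% = £42380
  £512500 × 18% = £92250
  → £134630
  Less jobs credit £14000 → £120630

Minimum tax:
  Adjusted income: £838500 + £277500 + £204000 + £172000 = £1492000
  Exemption: 25% × (£1492000 − £845000) = £161750 ≥ £29000, so the exemption is fully phased out
  Base: £1492000 − £0 = £1492000
  £1492000 × 28% = £417760

£417760 > £120630, so the minimum tax is the binding amount.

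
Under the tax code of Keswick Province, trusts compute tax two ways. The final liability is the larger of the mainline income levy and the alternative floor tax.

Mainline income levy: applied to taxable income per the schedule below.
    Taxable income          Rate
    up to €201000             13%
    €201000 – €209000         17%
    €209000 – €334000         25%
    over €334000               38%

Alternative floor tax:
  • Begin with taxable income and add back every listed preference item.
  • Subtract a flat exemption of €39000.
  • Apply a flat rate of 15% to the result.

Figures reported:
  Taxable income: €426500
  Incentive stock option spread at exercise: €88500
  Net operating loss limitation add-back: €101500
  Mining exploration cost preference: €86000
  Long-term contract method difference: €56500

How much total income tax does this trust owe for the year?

€108000

Mainline income levy:
  €201000 × 13% = €26130
  €8000 × 17% = €1360
  €125000 × 25% = €31250
  €92500 × 38% = €35150
  → €93890

Alternative floor tax:
  Adjusted income: €426500 + €88500 + €101500 + €86000 + €56500 = €759000
  Less exemption €39000 → base €720000
  €720000 × 15% = €108000

€108000 > €93890, so the alternative floor tax is the binding amount.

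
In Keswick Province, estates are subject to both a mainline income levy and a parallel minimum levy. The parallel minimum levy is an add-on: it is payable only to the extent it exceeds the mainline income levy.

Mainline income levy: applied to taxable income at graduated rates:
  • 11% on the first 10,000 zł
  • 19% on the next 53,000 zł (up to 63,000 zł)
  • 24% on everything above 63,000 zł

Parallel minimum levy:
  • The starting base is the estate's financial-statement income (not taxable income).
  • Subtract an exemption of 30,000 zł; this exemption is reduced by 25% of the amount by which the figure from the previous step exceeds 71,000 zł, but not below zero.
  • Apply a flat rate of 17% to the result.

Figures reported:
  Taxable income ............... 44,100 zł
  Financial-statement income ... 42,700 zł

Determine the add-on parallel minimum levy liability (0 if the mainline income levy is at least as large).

Parallel minimum levy:
  Base (financial-statement income): 42,700 zł
  Exemption: 42,700 zł ≤ 71,000 zł, so full 30,000 zł applies
  Base: 42,700 zł − 30,000 zł = 12,700 zł
  12,700 zł × 17% = 2,159 zł

Mainline income levy:
  10,000 zł × 11% = 1,100 zł
  34,100 zł × 19% = 6,479 zł
  → 7,579 zł

2,159 zł ≤ 7,579 zł, so no add-on is due.

0 zł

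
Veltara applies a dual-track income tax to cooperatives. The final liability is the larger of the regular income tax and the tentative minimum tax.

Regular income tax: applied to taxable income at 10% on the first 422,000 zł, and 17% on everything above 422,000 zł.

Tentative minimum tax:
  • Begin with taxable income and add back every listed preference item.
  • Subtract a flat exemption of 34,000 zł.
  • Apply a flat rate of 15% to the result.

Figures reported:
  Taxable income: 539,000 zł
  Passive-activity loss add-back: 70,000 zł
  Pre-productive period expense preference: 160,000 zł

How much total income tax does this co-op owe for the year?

Tentative minimum tax:
  Adjusted income: 539,000 zł + 70,000 zł + 160,000 zł = 769,000 zł
  Less exemption 34,000 zł → base 735,000 zł
  735,000 zł × 15% = 110,250 zł

Regular income tax:
  422,000 zł × 10% = 42,200 zł
  117,000 zł × 17% = 19,890 zł
  → 62,090 zł

110,250 zł > 62,090 zł, so the tentative minimum tax is the binding amount.

110,250 zł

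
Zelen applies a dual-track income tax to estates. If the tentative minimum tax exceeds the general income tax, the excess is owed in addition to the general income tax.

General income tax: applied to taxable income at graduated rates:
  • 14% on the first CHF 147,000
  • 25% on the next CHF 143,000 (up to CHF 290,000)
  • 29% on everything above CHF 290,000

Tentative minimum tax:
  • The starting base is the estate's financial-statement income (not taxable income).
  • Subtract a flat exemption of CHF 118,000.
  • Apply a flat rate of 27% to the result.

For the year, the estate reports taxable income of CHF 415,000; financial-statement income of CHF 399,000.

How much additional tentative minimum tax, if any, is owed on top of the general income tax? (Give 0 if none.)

Tentative minimum tax:
  Base (financial-statement income): CHF 399,000
  Less exemption CHF 118,000 → base CHF 281,000
  CHF 281,000 × 27% = CHF 75,870

General income tax:
  CHF 147,000 × 14% = CHF 20,580
  CHF 143,000 × 25% = CHF 35,750
  CHF 125,000 × 29% = CHF 36,250
  → CHF 92,580

CHF 75,870 ≤ CHF 92,580, so no add-on is due.

CHF 0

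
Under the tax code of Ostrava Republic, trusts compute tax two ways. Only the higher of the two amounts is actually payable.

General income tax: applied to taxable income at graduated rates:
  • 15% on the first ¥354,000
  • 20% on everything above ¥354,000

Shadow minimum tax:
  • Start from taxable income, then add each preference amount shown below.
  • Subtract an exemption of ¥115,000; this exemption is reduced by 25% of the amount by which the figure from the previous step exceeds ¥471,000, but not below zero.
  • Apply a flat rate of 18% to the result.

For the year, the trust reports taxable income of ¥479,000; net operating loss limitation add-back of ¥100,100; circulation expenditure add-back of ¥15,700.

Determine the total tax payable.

¥91,935

Shadow minimum tax:
  Adjusted income: ¥479,000 + ¥100,100 + ¥15,700 = ¥594,800
  Exemption: ¥115,000 − 25% × (¥594,800 − ¥471,000) = ¥115,000 − ¥30,950 = ¥84,050
  Base: ¥594,800 − ¥84,050 = ¥510,750
  ¥510,750 × 18% = ¥91,935

General income tax:
  ¥354,000 × 15% = ¥53,100
  ¥125,000 × 20% = ¥25,000
  → ¥78,100

¥91,935 > ¥78,100, so the shadow minimum tax is the binding amount.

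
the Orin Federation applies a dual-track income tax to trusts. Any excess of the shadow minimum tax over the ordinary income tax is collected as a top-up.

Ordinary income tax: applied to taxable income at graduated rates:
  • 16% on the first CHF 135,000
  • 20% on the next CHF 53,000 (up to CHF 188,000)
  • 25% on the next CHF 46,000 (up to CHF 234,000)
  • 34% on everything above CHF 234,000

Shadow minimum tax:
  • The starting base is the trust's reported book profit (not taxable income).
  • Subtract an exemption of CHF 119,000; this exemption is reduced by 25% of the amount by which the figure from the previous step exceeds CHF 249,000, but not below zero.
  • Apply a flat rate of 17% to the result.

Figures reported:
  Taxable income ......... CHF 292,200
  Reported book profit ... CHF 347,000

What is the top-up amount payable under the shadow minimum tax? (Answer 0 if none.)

Shadow minimum tax:
  Base (reported book profit): CHF 347,000
  Exemption: CHF 119,000 − 25% × (CHF 347,000 − CHF 249,000) = CHF 119,000 − CHF 24,500 = CHF 94,500
  Base: CHF 347,000 − CHF 94,500 = CHF 252,500
  CHF 252,500 × 17% = CHF 42,925

Ordinary income tax:
  CHF 135,000 × 16% = CHF 21,600
  CHF 53,000 × 20% = CHF 10,600
  CHF 46,000 × 25% = CHF 11,500
  CHF 58,200 × 34% = CHF 19,788
  → CHF 63,488

CHF 42,925 ≤ CHF 63,488, so no add-on is due.

CHF 0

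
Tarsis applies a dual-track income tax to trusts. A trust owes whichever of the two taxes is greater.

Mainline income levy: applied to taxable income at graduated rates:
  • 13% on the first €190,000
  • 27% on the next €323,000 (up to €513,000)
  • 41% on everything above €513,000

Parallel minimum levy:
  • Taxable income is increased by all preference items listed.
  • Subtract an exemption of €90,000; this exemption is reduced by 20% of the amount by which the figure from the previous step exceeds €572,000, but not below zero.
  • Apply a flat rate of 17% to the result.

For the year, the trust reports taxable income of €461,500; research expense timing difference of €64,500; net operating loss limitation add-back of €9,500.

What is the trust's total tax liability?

Parallel minimum levy:
  Adjusted income: €461,500 + €64,500 + €9,500 = €535,500
  Exemption: €535,500 ≤ €572,000, so full €90,000 applies
  Base: €535,500 − €90,000 = €445,500
  €445,500 × 17% = €75,735

Mainline income levy:
  €190,000 × 13% = €24,700
  €271,500 × 27% = €73,305
  → €98,005

€98,005 > €75,735, so the mainline income levy governs.

€98,005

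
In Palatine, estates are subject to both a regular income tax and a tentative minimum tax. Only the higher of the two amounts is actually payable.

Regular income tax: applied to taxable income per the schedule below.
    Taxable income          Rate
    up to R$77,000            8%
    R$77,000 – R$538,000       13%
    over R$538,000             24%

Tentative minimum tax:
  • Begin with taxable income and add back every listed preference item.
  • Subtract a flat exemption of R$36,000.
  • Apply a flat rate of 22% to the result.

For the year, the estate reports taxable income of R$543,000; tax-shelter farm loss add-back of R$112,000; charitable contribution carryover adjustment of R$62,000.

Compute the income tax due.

Regular income tax:
  R$77,000 × 8% = R$6,160
  R$461,000 × 13% = R$59,930
  R$5,000 × 24% = R$1,200
  → R$67,290

Tentative minimum tax:
  Adjusted income: R$543,000 + R$112,000 + R$62,000 = R$717,000
  Less exemption R$36,000 → base R$681,000
  R$681,000 × 22% = R$149,820

R$149,820 > R$67,290, so the tentative minimum tax is the binding amount.

R$149,820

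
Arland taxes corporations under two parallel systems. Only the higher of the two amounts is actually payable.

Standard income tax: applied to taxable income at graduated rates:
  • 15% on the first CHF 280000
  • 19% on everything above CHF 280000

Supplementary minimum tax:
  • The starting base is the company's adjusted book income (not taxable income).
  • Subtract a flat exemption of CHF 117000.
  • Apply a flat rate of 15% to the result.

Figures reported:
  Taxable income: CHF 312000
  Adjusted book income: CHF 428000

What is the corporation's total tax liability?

Supplementary minimum tax:
  Base (adjusted book income): CHF 428000
  Less exemption CHF 117000 → base CHF 311000
  CHF 311000 × 15% = CHF 46650

Standard income tax:
  CHF 280000 × 15% = CHF 42000
  CHF 32000 × 19% = CHF 6080
  → CHF 48080

CHF 48080 > CHF 46650, so the standard income tax governs.

CHF 48080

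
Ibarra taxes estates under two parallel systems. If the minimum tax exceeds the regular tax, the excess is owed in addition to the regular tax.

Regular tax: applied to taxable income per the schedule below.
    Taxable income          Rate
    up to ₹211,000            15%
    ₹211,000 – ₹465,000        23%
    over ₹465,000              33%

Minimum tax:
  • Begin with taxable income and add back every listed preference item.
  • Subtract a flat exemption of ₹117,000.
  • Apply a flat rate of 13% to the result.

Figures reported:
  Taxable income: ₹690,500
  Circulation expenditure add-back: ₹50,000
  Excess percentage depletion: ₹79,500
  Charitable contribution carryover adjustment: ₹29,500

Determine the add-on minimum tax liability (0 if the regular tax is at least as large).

₹0

Regular tax:
  ₹211,000 × 15% = ₹31,650
  ₹254,000 × 23% = ₹58,420
  ₹225,500 × 33% = ₹74,415
  → ₹164,485

Minimum tax:
  Adjusted income: ₹690,500 + ₹50,000 + ₹79,500 + ₹29,500 = ₹849,500
  Less exemption ₹117,000 → base ₹732,500
  ₹732,500 × 13% = ₹95,225

₹95,225 ≤ ₹164,485, so no add-on is due.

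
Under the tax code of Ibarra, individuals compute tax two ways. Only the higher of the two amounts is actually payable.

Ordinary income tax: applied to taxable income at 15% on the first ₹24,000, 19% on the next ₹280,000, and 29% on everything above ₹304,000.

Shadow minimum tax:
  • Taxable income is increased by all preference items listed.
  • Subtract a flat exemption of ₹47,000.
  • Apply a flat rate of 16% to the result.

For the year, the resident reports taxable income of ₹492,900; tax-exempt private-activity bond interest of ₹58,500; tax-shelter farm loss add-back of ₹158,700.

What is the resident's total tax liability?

₹111,581

Ordinary income tax:
  ₹24,000 × 15% = ₹3,600
  ₹280,000 × 19% = ₹53,200
  ₹188,900 × 29% = ₹54,781
  → ₹111,581

Shadow minimum tax:
  Adjusted income: ₹492,900 + ₹58,500 + ₹158,700 = ₹710,100
  Less exemption ₹47,000 → base ₹663,100
  ₹663,100 × 16% = ₹106,096

₹111,581 > ₹106,096, so the ordinary income tax governs.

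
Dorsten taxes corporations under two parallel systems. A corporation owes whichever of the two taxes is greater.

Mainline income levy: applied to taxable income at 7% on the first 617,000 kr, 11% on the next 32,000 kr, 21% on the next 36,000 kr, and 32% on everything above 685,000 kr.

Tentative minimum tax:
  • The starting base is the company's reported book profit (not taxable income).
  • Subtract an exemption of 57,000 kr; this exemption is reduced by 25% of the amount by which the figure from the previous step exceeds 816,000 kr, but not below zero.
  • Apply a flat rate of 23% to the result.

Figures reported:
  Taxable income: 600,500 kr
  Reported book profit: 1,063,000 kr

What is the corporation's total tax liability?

244,490 kr

Tentative minimum tax:
  Base (reported book profit): 1,063,000 kr
  Exemption: 25% × (1,063,000 kr − 816,000 kr) = 61,750 kr ≥ 57,000 kr, so the exemption is fully phased out
  Base: 1,063,000 kr − 0 kr = 1,063,000 kr
  1,063,000 kr × 23% = 244,490 kr

Mainline income levy:
  600,500 kr × 7% = 42,035 kr

244,490 kr > 42,035 kr, so the tentative minimum tax is the binding amount.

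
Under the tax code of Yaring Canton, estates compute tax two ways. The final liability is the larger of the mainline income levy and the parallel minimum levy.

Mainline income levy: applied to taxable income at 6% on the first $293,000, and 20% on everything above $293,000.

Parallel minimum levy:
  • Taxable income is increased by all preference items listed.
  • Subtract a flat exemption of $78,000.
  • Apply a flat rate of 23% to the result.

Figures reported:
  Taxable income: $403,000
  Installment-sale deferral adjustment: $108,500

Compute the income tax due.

$99,705

Mainline income levy:
  $293,000 × 6% = $17,580
  $110,000 × 20% = $22,000
  → $39,580

Parallel minimum levy:
  Adjusted income: $403,000 + $108,500 = $511,500
  Less exemption $78,000 → base $433,500
  $433,500 × 23% = $99,705

$99,705 > $39,580, so the parallel minimum levy is the binding amount.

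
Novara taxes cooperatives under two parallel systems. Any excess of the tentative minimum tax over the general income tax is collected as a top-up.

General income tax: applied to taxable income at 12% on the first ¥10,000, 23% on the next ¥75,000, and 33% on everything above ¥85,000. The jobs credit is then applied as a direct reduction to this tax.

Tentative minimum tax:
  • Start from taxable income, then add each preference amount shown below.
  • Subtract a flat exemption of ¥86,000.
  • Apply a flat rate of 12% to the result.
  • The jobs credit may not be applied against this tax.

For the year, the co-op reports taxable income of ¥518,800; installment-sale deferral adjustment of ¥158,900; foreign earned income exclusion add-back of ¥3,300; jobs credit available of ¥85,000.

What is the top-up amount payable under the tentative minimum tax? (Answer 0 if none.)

Tentative minimum tax:
  Adjusted income: ¥518,800 + ¥158,900 + ¥3,300 = ¥681,000
  Less exemption ¥86,000 → base ¥595,000
  ¥595,000 × 12% = ¥71,400

General income tax:
  ¥10,000 × 12% = ¥1,200
  ¥75,000 × 23% = ¥17,250
  ¥433,800 × 33% = ¥143,154
  → ¥161,604
  Less jobs credit ¥85,000 → ¥76,604

¥71,400 ≤ ¥76,604, so no add-on is due.

¥0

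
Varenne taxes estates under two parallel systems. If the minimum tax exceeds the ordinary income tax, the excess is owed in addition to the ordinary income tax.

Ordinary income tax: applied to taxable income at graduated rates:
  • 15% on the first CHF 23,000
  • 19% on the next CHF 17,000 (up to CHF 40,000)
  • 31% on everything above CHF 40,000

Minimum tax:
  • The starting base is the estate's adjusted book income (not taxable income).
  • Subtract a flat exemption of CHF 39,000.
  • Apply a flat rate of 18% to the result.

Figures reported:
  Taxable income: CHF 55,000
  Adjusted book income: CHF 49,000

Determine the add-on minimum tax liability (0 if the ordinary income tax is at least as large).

CHF 0

Ordinary income tax:
  CHF 23,000 × 15% = CHF 3,450
  CHF 17,000 × 19% = CHF 3,230
  CHF 15,000 × 31% = CHF 4,650
  → CHF 11,330

Minimum tax:
  Base (adjusted book income): CHF 49,000
  Less exemption CHF 39,000 → base CHF 10,000
  CHF 10,000 × 18% = CHF 1,800

CHF 1,800 ≤ CHF 11,330, so no add-on is due.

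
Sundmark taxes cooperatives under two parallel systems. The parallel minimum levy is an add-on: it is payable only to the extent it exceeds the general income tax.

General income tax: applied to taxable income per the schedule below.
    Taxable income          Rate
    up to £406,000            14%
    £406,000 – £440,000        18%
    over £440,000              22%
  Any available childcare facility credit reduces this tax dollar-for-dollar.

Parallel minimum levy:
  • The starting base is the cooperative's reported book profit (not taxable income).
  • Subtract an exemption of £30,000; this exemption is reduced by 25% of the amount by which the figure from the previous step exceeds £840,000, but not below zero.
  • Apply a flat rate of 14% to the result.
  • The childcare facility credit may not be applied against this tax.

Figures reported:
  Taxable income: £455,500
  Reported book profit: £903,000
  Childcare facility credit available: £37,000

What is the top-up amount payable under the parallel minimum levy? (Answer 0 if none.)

£95,055

Parallel minimum levy:
  Base (reported book profit): £903,000
  Exemption: £30,000 − 25% × (£903,000 − £840,000) = £30,000 − £15,750 = £14,250
  Base: £903,000 − £14,250 = £888,750
  £888,750 × 14% = £124,425

General income tax:
  £406,000 × 14% = £56,840
  £34,000 × 18% = £6,120
  £15,500 × 22% = £3,410
  → £66,370
  Less childcare facility credit £37,000 → £29,370

Excess of parallel minimum levy over general income tax: £124,425 − £29,370 = £95,055.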